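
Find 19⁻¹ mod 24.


Use the extended Euclidean algorithm to write 1 = 19·s + 24·t; then s mod 24 is the inverse.
Euclidean algorithm:
  19 = 0·24 + 19
  24 = 1·19 + 5
  19 = 3·5 + 4
  5 = 1·4 + 1
  4 = 4·1 + 0
gcd(19,24) = 1
Back-substitution gives: 19·(-5) + 24·(4) = 1
So 19⁻¹ ≡ -5 ≡ 19 (mod 24)
Check: 19 × 19 = 361 ≡ 1 (mod 24) ✓

19⁻¹ ≡ 19 (mod 24)


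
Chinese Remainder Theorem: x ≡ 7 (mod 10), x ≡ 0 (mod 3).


m₁ = 10, m₂ = 3, gcd = 1, so CRT applies. M = m₁·m₂ = 30
Let M₁ = M/m₁ = 3, M₂ = M/m₂ = 10
Find y₁ ≡ M₁⁻¹ (mod m₁): 3⁻¹ ≡ 7 (mod 10)
Find y₂ ≡ M₂⁻¹ (mod m₂): 10⁻¹ ≡ 1 (mod 3)
x = a₁·M₁·y₁ + a₂·M₂·y₂ = 7·3·7 + 0·10·1 = 147
Reduce mod 30: x ≡ 27
Check: 27 mod 10 = 7 ✓, 27 mod 3 = 0 ✓

x ≡ 27 (mod 30)


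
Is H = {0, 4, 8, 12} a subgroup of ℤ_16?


Subgroup test for H = {0, 4, 8, 12} in (ℤ_16, +):
(1) 0 ∈ H? Yes
(2) Closure: for all a,b ∈ H, (a+b) mod 16 ∈ H? Yes
(3) Inverses: for all a ∈ H, -a mod 16 ∈ H? Yes

Yes, H is a subgroup of ℤ_16


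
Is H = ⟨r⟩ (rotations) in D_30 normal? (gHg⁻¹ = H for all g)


H = ⟨r⟩ (rotations) in D_30
The rotation subgroup ⟨r⟩ has index 2 in D_30, so it is normal

Yes, normal subgroup


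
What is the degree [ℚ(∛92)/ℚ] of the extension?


∛92 has minimal polynomial x³ - 92 (irreducible over ℚ since 92 is not a perfect cube)

[ℚ(∛92)/ℚ] = 3


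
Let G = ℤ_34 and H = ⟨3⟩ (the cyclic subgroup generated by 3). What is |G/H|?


|⟨3⟩| = n / gcd(3, 34) = 34 / 1 = 34
H is normal (ℤ_34 is abelian).
|G/H| = |G| / |H| = 34 / 34 = 1

|G/H| = 1


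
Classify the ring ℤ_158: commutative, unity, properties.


ℤ_158 is a commutative ring with unity 1; 158 = 2×79 is composite, so 2·79 ≡ 0 gives zero divisors (not an integral domain)
Commutative: Yes
Integral domain: No
Has unity: Yes

ℤ_158: Commutative=Yes, Unity=Yes


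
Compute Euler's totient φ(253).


Factor n: 253 = 11 × 23
φ(n) = n · ∏(1 - 1/p) over distinct primes p | n
φ(253) = 253 · (1 - 1/11) · (1 - 1/23) = 220

φ(253) = 220


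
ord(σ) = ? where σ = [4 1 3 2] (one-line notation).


Cycle decomposition: (1 4 2)
Cycle lengths: 3
Order = lcm(3) = 3

ord(σ) = 3


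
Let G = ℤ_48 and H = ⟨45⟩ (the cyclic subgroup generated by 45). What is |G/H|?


|⟨45⟩| = n / gcd(45, 48) = 48 / 3 = 16
H is normal (ℤ_48 is abelian).
|G/H| = |G| / |H| = 48 / 16 = 3

|G/H| = 3


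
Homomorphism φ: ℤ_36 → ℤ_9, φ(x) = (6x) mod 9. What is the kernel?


Kernel = preimage of identity
ker(φ) = {x ∈ ℤ_36 : 6x ≡ 0 (mod 9)}. Since 9 | 36, φ is well-defined. The kernel is the cyclic subgroup ⟨3⟩ of ℤ_36 (order 12), i.e. {0, 3, 6, 9, 12, 15, 18, 21, 24, 27, 30, 33}

ker(φ) = {0, 3, 6, 9, 12, 15, 18, 21, 24, 27, 30, 33}


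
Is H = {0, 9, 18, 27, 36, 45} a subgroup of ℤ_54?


Subgroup test for H = {0, 9, 18, 27, 36, 45} in (ℤ_54, +):
(1) 0 ∈ H? Yes
(2) Closure: for all a,b ∈ H, (a+b) mod 54 ∈ H? Yes
(3) Inverses: for all a ∈ H, -a mod 54 ∈ H? Yes

Yes, H is a subgroup of ℤ_54


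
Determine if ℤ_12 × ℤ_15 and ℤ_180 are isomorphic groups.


Comparing ℤ_12 × ℤ_15 and ℤ_180:
gcd(12,15) = 3 ≠ 1. Max element order in ℤ_12×ℤ_15 is lcm(12,15) = 60 < 180, so it has no element of order 180

No, ℤ_12 × ℤ_15 ≇ ℤ_180


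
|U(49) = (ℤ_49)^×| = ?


U(n) is the group of units mod n; |U(n)| = φ(n)
|U(49)| = φ(49) = 42

|U(49) = (ℤ_49)^×| = 42


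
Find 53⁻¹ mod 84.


Use the extended Euclidean algorithm to write 1 = 53·s + 84·t; then s mod 84 is the inverse.
Euclidean algorithm:
  53 = 0·84 + 53
  84 = 1·53 + 31
  53 = 1·31 + 22
  31 = 1·22 + 9
  22 = 2·9 + 4
  9 = 2·4 + 1
  4 = 4·1 + 0
gcd(53,84) = 1
Back-substitution gives: 53·(-19) + 84·(12) = 1
So 53⁻¹ ≡ -19 ≡ 65 (mod 84)
Check: 53 × 65 = 3445 ≡ 1 (mod 84) ✓

53⁻¹ ≡ 65 (mod 84)


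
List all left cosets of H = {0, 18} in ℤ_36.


H = {0, 18}, |H| = 2
Number of cosets = |G|/|H| = 36/2 = 18
0 + H = {0, 18}
1 + H = {1, 19}
2 + H = {2, 20}
3 + H = {3, 21}
4 + H = {4, 22}
5 + H = {5, 23}
6 + H = {6, 24}
7 + H = {7, 25}
8 + H = {8, 26}
9 + H = {9, 27}
10 + H = {10, 28}
11 + H = {11, 29}
12 + H = {12, 30}
13 + H = {13, 31}
14 + H = {14, 32}
15 + H = {15, 33}
16 + H = {16, 34}
17 + H = {17, 35}

Cosets: 0+H={0,18}; 1+H={1,19}; 2+H={2,20}; 3+H={3,21}; 4+H={4,22}; 5+H={5,23}; 6+H={6,24}; 7+H={7,25}; 8+H={8,26}; 9+H={9,27}; 10+H={10,28}; 11+H={11,29}; 12+H={12,30}; 13+H={13,31}; 14+H={14,32}; 15+H={15,33}; 16+H={16,34}; 17+H={17,35}


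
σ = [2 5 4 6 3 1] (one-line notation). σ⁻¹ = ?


To find σ⁻¹, swap domain and range:
σ(1) = 2 → σ⁻¹(2) = 1
σ(2) = 5 → σ⁻¹(5) = 2
σ(3) = 4 → σ⁻¹(4) = 3
σ(4) = 6 → σ⁻¹(6) = 4
σ(5) = 3 → σ⁻¹(3) = 5
σ(6) = 1 → σ⁻¹(1) = 6

σ⁻¹ = [6 1 5 3 2 4]


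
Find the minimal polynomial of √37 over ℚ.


√37 satisfies x² - 37 = 0, irreducible over ℚ since 37 is squarefree

Minimal polynomial: x² - 37


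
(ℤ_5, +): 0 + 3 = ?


Operation: addition mod 5
0 + 3 = (a + b) mod 5 with a = 0, b = 3

0 + 3 = 3


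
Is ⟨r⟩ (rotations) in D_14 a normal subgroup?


H = ⟨r⟩ (rotations) in D_14
The rotation subgroup ⟨r⟩ has index 2 in D_14, so it is normal

Yes, normal subgroup


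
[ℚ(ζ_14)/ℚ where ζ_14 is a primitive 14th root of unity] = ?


[ℚ(ζ_n):ℚ] = deg Φ_n(x) = φ(n). Here φ(14) = 6

[ℚ(ζ_14)/ℚ where ζ_14 is a primitive 14th root of unity] = 6


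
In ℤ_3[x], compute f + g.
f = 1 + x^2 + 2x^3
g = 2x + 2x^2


Add coefficients mod 3:
x^0: 1 + 0 = 1 (mod 3)
x^1: 0 + 2 = 2 (mod 3)
x^2: 1 + 2 = 0 (mod 3)
x^3: 2 + 0 = 2 (mod 3)
Result: 1 + 2x + 2x^3

f + g = 1 + 2x + 2x^3


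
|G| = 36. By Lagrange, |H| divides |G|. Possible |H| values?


Lagrange's theorem: |H| divides |G|
|G| = 36
Divisors of 36: 1, 2, 3, 4, 6, 9, 12, 18, 36

Possible subgroup orders: {1, 2, 3, 4, 6, 9, 12, 18, 36}


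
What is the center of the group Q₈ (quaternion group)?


Z(G) = {g ∈ G | gx = xg for all x ∈ G}
In Q₈ = {±1, ±i, ±j, ±k}, only ±1 commute with every element

Z(Q₈ (quaternion group)) = {1, -1}


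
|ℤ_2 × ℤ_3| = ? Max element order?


|ℤ_2 × ℤ_3| = 2 × 3 = 6
Max element order = lcm(2,3) = 6
Cyclic? Yes (gcd=1)

|ℤ_2×ℤ_3| = 6, max element order = 6


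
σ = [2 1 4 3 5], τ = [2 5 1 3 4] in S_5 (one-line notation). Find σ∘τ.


σ∘τ: apply τ first, then σ
1 →τ 2 →σ 1
2 →τ 5 →σ 5
3 →τ 1 →σ 2
4 →τ 3 →σ 4
5 →τ 4 →σ 3

σ∘τ = [1 5 2 4 3]


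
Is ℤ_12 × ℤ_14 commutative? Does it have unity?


Direct product ring; commutative with unity (1,1); but (1,0)·(0,1) = (0,0) gives zero divisors, so not an integral domain
Commutative: Yes
Integral domain: No
Has unity: Yes

ℤ_12 × ℤ_14: Commutative=Yes, Unity=Yes


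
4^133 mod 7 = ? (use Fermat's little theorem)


Fermat's little theorem: if p is prime and gcd(a,p)=1, then a^(p-1) ≡ 1 (mod p)
p = 7 is prime, gcd(4,7) = 1
Reduce exponent: 133 mod 6 = 1
So 4^133 ≡ 4^1 (mod 7)
4^1 mod 7 = 4

4^133 ≡ 4 (mod 7)


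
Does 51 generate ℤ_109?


g generates ℤ_n iff gcd(g, n) = 1
gcd(51, 109) = 1
Since gcd = 1, 51 is a generator.

Yes, 51 generates ℤ_109


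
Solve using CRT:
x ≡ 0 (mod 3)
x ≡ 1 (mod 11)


m₁ = 3, m₂ = 11, gcd = 1, so CRT applies. M = m₁·m₂ = 33
Let M₁ = M/m₁ = 11, M₂ = M/m₂ = 3
Find y₁ ≡ M₁⁻¹ (mod m₁): 11⁻¹ ≡ 2 (mod 3)
Find y₂ ≡ M₂⁻¹ (mod m₂): 3⁻¹ ≡ 4 (mod 11)
x = a₁·M₁·y₁ + a₂·M₂·y₂ = 0·11·2 + 1·3·4 = 12
Reduce mod 33: x ≡ 12
Check: 12 mod 3 = 0 ✓, 12 mod 11 = 1 ✓

x ≡ 12 (mod 33)


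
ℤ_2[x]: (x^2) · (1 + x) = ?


Expand and collect like terms; reduce coefficients mod 2:
x^0: 0·1 = 0 ≡ 0 (mod 2)
x^1: 0·1 + 0·1 = 0 ≡ 0 (mod 2)
x^2: 0·1 + 1·1 = 1 ≡ 1 (mod 2)
x^3: 1·1 = 1 ≡ 1 (mod 2)
Result: x^2 + x^3

f · g = x^2 + x^3


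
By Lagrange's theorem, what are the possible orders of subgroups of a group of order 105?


Lagrange's theorem: |H| divides |G|
|G| = 105
Divisors of 105: 1, 3, 5, 7, 15, 21, 35, 105

Possible subgroup orders: {1, 3, 5, 7, 15, 21, 35, 105}


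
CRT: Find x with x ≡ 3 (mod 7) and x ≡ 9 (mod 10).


m₁ = 7, m₂ = 10, gcd = 1, so CRT applies. M = m₁·m₂ = 70
Let M₁ = M/m₁ = 10, M₂ = M/m₂ = 7
Find y₁ ≡ M₁⁻¹ (mod m₁): 10⁻¹ ≡ 5 (mod 7)
Find y₂ ≡ M₂⁻¹ (mod m₂): 7⁻¹ ≡ 3 (mod 10)
x = a₁·M₁·y₁ + a₂·M₂·y₂ = 3·10·5 + 9·7·3 = 339
Reduce mod 70: x ≡ 59
Check: 59 mod 7 = 3 ✓, 59 mod 10 = 9 ✓

x ≡ 59 (mod 70)


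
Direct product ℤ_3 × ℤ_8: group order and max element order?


|ℤ_3 × ℤ_8| = 3 × 8 = 24
Max element order = lcm(3,8) = 24
Cyclic? Yes (gcd=1)

|ℤ_3×ℤ_8| = 24, max element order = 24


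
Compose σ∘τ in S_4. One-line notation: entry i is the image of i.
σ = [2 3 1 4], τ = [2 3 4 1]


σ∘τ: apply τ first, then σ
1 →τ 2 →σ 3
2 →τ 3 →σ 1
3 →τ 4 →σ 4
4 →τ 1 →σ 2

σ∘τ = [3 1 4 2]


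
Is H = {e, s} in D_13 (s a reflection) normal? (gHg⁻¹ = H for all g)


H = {e, s} in D_13 (s a reflection)
r·s·r⁻¹ = sr⁻² ≠ s for n ≥ 3, so {e, s} is not closed under conjugation

No, not a normal subgroup


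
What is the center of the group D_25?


Z(G) = {g ∈ G | gx = xg for all x ∈ G}
For odd n, Z(D_n) = {e}: no nontrivial rotation commutes with all reflections

Z(D_25) = {e}


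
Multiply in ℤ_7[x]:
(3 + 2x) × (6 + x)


Expand and collect like terms; reduce coefficients mod 7:
x^0: 3·6 = 18 ≡ 4 (mod 7)
x^1: 3·1 + 2·6 = 15 ≡ 1 (mod 7)
x^2: 2·1 = 2 ≡ 2 (mod 7)
Result: 4 + x + 2x^2

f · g = 4 + x + 2x^2


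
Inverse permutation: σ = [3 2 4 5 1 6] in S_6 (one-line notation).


To find σ⁻¹, swap domain and range:
σ(1) = 3 → σ⁻¹(3) = 1
σ(2) = 2 → σ⁻¹(2) = 2
σ(3) = 4 → σ⁻¹(4) = 3
σ(4) = 5 → σ⁻¹(5) = 4
σ(5) = 1 → σ⁻¹(1) = 5
σ(6) = 6 → σ⁻¹(6) = 6

σ⁻¹ = [5 2 1 3 4 6]


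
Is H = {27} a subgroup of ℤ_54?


Subgroup test for H = {27} in (ℤ_54, +):
(1) 0 ∈ H? No
(2) Closure: for all a,b ∈ H, (a+b) mod 54 ∈ H? No  [counterexample: 27 + 27 = 0 ∉ H]
(3) Inverses: for all a ∈ H, -a mod 54 ∈ H? Yes

No, H is not a subgroup of ℤ_54


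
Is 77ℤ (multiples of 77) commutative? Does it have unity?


77ℤ is a commutative ring under +,× but has no multiplicative identity (1 ∉ 77ℤ); it has no zero divisors, but without unity it is not an integral domain
Commutative: Yes
Integral domain: No
Has unity: No

77ℤ (multiples of 77): Commutative=Yes, Unity=No


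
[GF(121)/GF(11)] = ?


GF(121) = GF(11^2), so the extension degree is 2

[GF(121)/GF(11)] = 2


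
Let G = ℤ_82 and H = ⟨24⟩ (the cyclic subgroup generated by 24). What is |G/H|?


|⟨24⟩| = n / gcd(24, 82) = 82 / 2 = 41
H is normal (ℤ_82 is abelian).
|G/H| = |G| / |H| = 82 / 41 = 2

|G/H| = 2


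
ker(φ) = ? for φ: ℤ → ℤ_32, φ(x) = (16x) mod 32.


Kernel = preimage of identity
ker(φ) = {x ∈ ℤ : 16x ≡ 0 (mod 32)}. gcd(16,32) = 16, so 16x ≡ 0 (mod 32) ⟺ x ≡ 0 (mod 32/16 = 2). Hence ker(φ) = 2ℤ

ker(φ) = 2ℤ


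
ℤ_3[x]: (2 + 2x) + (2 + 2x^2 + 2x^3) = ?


Add coefficients mod 3:
x^0: 2 + 2 = 1 (mod 3)
x^1: 2 + 0 = 2 (mod 3)
x^2: 0 + 2 = 2 (mod 3)
x^3: 0 + 2 = 2 (mod 3)
Result: 1 + 2x + 2x^2 + 2x^3

f + g = 1 + 2x + 2x^2 + 2x^3


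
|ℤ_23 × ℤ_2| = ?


|A × B| = |A| · |B|
|ℤ_23 × ℤ_2| = 23 × 2 = 46

|ℤ_23 × ℤ_2| = 46


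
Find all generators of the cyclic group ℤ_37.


g generates ℤ_n iff gcd(g,n) = 1
Prime factors of 37: 37
Generators are g ∈ {1,...,36} not divisible by any of these primes.
Generators: {1, 2, 3, 4, 5, 6, 7, 8, 9, 10, 11, 12, 13, 14, 15, 16, 17, 18, 19, 20, 21, 22, 23, 24, 25, 26, 27, 28, 29, 30, 31, 32, 33, 34, 35, 36}
Number of generators = φ(37) = 36

Generators of ℤ_37 = {1, 2, 3, 4, 5, 6, 7, 8, 9, 10, 11, 12, 13, 14, 15, 16, 17, 18, 19, 20, 21, 22, 23, 24, 25, 26, 27, 28, 29, 30, 31, 32, 33, 34, 35, 36}


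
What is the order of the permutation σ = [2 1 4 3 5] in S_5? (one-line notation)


Cycle decomposition: (1 2) (3 4)
Cycle lengths: 2, 2
Order = lcm(2, 2) = 2

ord(σ) = 2


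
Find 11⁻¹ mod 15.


Use the extended Euclidean algorithm to write 1 = 11·s + 15·t; then s mod 15 is the inverse.
Euclidean algorithm:
  11 = 0·15 + 11
  15 = 1·11 + 4
  11 = 2·4 + 3
  4 = 1·3 + 1
  3 = 3·1 + 0
gcd(11,15) = 1
Back-substitution gives: 11·(-4) + 15·(3) = 1
So 11⁻¹ ≡ -4 ≡ 11 (mod 15)
Check: 11 × 11 = 121 ≡ 1 (mod 15) ✓

11⁻¹ ≡ 11 (mod 15)


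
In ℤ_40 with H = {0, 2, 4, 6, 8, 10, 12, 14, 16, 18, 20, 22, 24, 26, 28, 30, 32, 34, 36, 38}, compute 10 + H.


10 + H = {10 + h (mod 40) : h ∈ H}
10+0=10, 10+2=12, 10+4=14, 10+6=16, 10+8=18, 10+10=20, 10+12=22, 10+14=24, 10+16=26, 10+18=28, 10+20=30, 10+22=32, 10+24=34, 10+26=36, 10+28=38, 10+30=0, 10+32=2, 10+34=4, 10+36=6, 10+38=8
10 + H = {0, 2, 4, 6, 8, 10, 12, 14, 16, 18, 20, 22, 24, 26, 28, 30, 32, 34, 36, 38} = 0 + H

10 + H = {0, 2, 4, 6, 8, 10, 12, 14, 16, 18, 20, 22, 24, 26, 28, 30, 32, 34, 36, 38}


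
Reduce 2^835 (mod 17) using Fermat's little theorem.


Fermat's little theorem: if p is prime and gcd(a,p)=1, then a^(p-1) ≡ 1 (mod p)
p = 17 is prime, gcd(2,17) = 1
Reduce exponent: 835 mod 16 = 3
So 2^835 ≡ 2^3 (mod 17)
2^3 mod 17 = 8

2^835 ≡ 8 (mod 17)


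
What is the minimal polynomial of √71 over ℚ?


√71 satisfies x² - 71 = 0, irreducible over ℚ since 71 is squarefree

Minimal polynomial: x² - 71


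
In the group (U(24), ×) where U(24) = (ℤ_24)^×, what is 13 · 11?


Operation: multiplication mod 24
13 · 11 = (a × b) mod 24 with a = 13, b = 11

13 · 11 = 23


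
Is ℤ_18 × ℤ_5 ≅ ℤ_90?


Comparing ℤ_18 × ℤ_5 and ℤ_90:
gcd(18,5) = 1, so ℤ_18 × ℤ_5 ≅ ℤ_90 (CRT)

Yes, ℤ_18 × ℤ_5 ≅ ℤ_90


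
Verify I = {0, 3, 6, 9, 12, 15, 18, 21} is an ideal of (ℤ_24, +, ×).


Check ideal conditions for I = {0, 3, 6, 9, 12, 15, 18, 21} in ℤ_24:
(1) I is an additive subgroup? Yes
(2) For r ∈ ℤ_24 and a ∈ I: r·a ∈ I? Yes

Yes, I is an ideal of ℤ_24


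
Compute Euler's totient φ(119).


Factor n: 119 = 7 × 17
φ(n) = n · ∏(1 - 1/p) over distinct primes p | n
φ(119) = 119 · (1 - 1/7) · (1 - 1/17) = 96

φ(119) = 96


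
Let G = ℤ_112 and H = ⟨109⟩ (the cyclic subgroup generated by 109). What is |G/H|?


|⟨109⟩| = n / gcd(109, 112) = 112 / 1 = 112
H is normal (ℤ_112 is abelian).
|G/H| = |G| / |H| = 112 / 112 = 1

|G/H| = 1


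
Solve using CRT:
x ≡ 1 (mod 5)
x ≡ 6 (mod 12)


m₁ = 5, m₂ = 12, gcd = 1, so CRT applies. M = m₁·m₂ = 60
Let M₁ = M/m₁ = 12, M₂ = M/m₂ = 5
Find y₁ ≡ M₁⁻¹ (mod m₁): 12⁻¹ ≡ 3 (mod 5)
Find y₂ ≡ M₂⁻¹ (mod m₂): 5⁻¹ ≡ 5 (mod 12)
x = a₁·M₁·y₁ + a₂·M₂·y₂ = 1·12·3 + 6·5·5 = 186
Reduce mod 60: x ≡ 6
Check: 6 mod 5 = 1 ✓, 6 mod 12 = 6 ✓

x ≡ 6 (mod 60)


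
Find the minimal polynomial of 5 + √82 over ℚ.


Let α = 5 + √82. Then α - 5 = √82, so (α - 5)² = 82, giving α² - 10α - 57 = 0. Degree 2 and α ∉ ℚ, so this is the minimal polynomial.

Minimal polynomial: x² - 10x - 57


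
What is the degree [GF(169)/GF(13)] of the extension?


GF(169) = GF(13^2), so the extension degree is 2

[GF(169)/GF(13)] = 2


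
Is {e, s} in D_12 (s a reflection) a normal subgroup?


H = {e, s} in D_12 (s a reflection)
r·s·r⁻¹ = sr⁻² ≠ s for n ≥ 3, so {e, s} is not closed under conjugation

No, not a normal subgroup


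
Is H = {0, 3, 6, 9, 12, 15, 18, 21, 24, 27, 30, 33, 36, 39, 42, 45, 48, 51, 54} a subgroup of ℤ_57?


Subgroup test for H = {0, 3, 6, 9, 12, 15, 18, 21, 24, 27, 30, 33, 36, 39, 42, 45, 48, 51, 54} in (ℤ_57, +):
(1) 0 ∈ H? Yes
(2) Closure: for all a,b ∈ H, (a+b) mod 57 ∈ H? Yes
(3) Inverses: for all a ∈ H, -a mod 57 ∈ H? Yes

Yes, H is a subgroup of ℤ_57


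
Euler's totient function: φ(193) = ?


Factor n: 193 = 193
φ(n) = n · ∏(1 - 1/p) over distinct primes p | n
φ(193) = 193 · (1 - 1/193) = 192

φ(193) = 192


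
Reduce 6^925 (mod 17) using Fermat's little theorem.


Fermat's little theorem: if p is prime and gcd(a,p)=1, then a^(p-1) ≡ 1 (mod p)
p = 17 is prime, gcd(6,17) = 1
Reduce exponent: 925 mod 16 = 13
So 6^925 ≡ 6^13 (mod 17)
6^13 mod 17 = 10

6^925 ≡ 10 (mod 17)


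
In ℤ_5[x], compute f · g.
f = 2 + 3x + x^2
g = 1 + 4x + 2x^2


Expand and collect like terms; reduce coefficients mod 5:
x^0: 2·1 = 2 ≡ 2 (mod 5)
x^1: 2·4 + 3·1 = 11 ≡ 1 (mod 5)
x^2: 2·2 + 3·4 + 1·1 = 17 ≡ 2 (mod 5)
x^3: 3·2 + 1·4 = 10 ≡ 0 (mod 5)
x^4: 1·2 = 2 ≡ 2 (mod 5)
Result: 2 + x + 2x^2 + 2x^4

f · g = 2 + x + 2x^2 + 2x^4


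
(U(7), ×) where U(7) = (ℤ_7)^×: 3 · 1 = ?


Operation: multiplication mod 7
3 · 1 = (a × b) mod 7 with a = 3, b = 1

3 · 1 = 3


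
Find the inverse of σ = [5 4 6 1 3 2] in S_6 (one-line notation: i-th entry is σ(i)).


To find σ⁻¹, swap domain and range:
σ(1) = 5 → σ⁻¹(5) = 1
σ(2) = 4 → σ⁻¹(4) = 2
σ(3) = 6 → σ⁻¹(6) = 3
σ(4) = 1 → σ⁻¹(1) = 4
σ(5) = 3 → σ⁻¹(3) = 5
σ(6) = 2 → σ⁻¹(2) = 6

σ⁻¹ = [4 6 5 2 1 3]


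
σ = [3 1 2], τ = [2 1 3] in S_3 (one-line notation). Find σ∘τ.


σ∘τ: apply τ first, then σ
1 →τ 2 →σ 1
2 →τ 1 →σ 3
3 →τ 3 →σ 2

σ∘τ = [1 3 2]


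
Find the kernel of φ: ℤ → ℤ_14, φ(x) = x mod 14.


Kernel = preimage of identity
ker(φ) = {x ∈ ℤ : x ≡ 0 (mod 14)} = 14ℤ = {0, ±14, ±28, ...}

ker(φ) = 14ℤ


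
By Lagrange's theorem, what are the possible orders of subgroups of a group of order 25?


Lagrange's theorem: |H| divides |G|
|G| = 25
Divisors of 25: 1, 5, 25

Possible subgroup orders: {1, 5, 25}


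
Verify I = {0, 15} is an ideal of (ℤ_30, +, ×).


Check ideal conditions for I = {0, 15} in ℤ_30:
(1) I is an additive subgroup? Yes
(2) For r ∈ ℤ_30 and a ∈ I: r·a ∈ I? Yes

Yes, I is an ideal of ℤ_30


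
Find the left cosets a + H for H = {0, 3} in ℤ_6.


H = {0, 3}, |H| = 2
Number of cosets = |G|/|H| = 6/2 = 3
0 + H = {0, 3}
1 + H = {1, 4}
2 + H = {2, 5}

Cosets: 0+H={0,3}; 1+H={1,4}; 2+H={2,5}


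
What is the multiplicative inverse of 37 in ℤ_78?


Use the extended Euclidean algorithm to write 1 = 37·s + 78·t; then s mod 78 is the inverse.
Euclidean algorithm:
  37 = 0·78 + 37
  78 = 2·37 + 4
  37 = 9·4 + 1
  4 = 4·1 + 0
gcd(37,78) = 1
Back-substitution gives: 37·(19) + 78·(-9) = 1
So 37⁻¹ ≡ 19 ≡ 19 (mod 78)
Check: 37 × 19 = 703 ≡ 1 (mod 78) ✓

37⁻¹ ≡ 19 (mod 78)


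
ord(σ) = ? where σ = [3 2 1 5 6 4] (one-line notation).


Cycle decomposition: (1 3) (4 5 6)
Cycle lengths: 2, 3
Order = lcm(2, 3) = 6

ord(σ) = 6


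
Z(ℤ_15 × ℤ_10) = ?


Z(G) = {g ∈ G | gx = xg for all x ∈ G}
Direct product of abelian groups is abelian, so Z(G) = G

Z(ℤ_15 × ℤ_10) = ℤ_15 × ℤ_10


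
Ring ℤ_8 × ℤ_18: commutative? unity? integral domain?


Direct product ring; commutative with unity (1,1); but (1,0)·(0,1) = (0,0) gives zero divisors, so not an integral domain
Commutative: Yes
Integral domain: No
Has unity: Yes

ℤ_8 × ℤ_18: Commutative=Yes, Unity=Yes


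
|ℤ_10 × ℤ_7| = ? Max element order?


|ℤ_10 × ℤ_7| = 10 × 7 = 70
Max element order = lcm(10,7) = 70
Cyclic? Yes (gcd=1)

|ℤ_10×ℤ_7| = 70, max element order = 70


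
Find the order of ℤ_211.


ℤ_n has n elements.

|ℤ_211| = 211


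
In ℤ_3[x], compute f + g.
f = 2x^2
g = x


Add coefficients mod 3:
x^0: 0 + 0 = 0 (mod 3)
x^1: 0 + 1 = 1 (mod 3)
x^2: 2 + 0 = 2 (mod 3)
Result: x + 2x^2

f + g = x + 2x^2


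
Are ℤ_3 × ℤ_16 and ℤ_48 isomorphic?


Comparing ℤ_3 × ℤ_16 and ℤ_48:
gcd(3,16) = 1, so ℤ_3 × ℤ_16 ≅ ℤ_48 (CRT)

Yes, ℤ_3 × ℤ_16 ≅ ℤ_48


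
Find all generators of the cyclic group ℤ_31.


g generates ℤ_n iff gcd(g,n) = 1
Prime factors of 31: 31
Generators are g ∈ {1,...,30} not divisible by any of these primes.
Generators: {1, 2, 3, 4, 5, 6, 7, 8, 9, 10, 11, 12, 13, 14, 15, 16, 17, 18, 19, 20, 21, 22, 23, 24, 25, 26, 27, 28, 29, 30}
Number of generators = φ(31) = 30

Generators of ℤ_31 = {1, 2, 3, 4, 5, 6, 7, 8, 9, 10, 11, 12, 13, 14, 15, 16, 17, 18, 19, 20, 21, 22, 23, 24, 25, 26, 27, 28, 29, 30}


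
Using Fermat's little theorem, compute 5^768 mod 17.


Fermat's little theorem: if p is prime and gcd(a,p)=1, then a^(p-1) ≡ 1 (mod p)
p = 17 is prime, gcd(5,17) = 1
Reduce exponent: 768 mod 16 = 0
So 5^768 ≡ 5^0 (mod 17)
5^0 = 1

5^768 ≡ 1 (mod 17)


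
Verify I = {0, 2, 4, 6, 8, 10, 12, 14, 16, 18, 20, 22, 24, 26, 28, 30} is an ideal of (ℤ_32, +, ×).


Check ideal conditions for I = {0, 2, 4, 6, 8, 10, 12, 14, 16, 18, 20, 22, 24, 26, 28, 30} in ℤ_32:
(1) I is an additive subgroup? Yes
(2) For r ∈ ℤ_32 and a ∈ I: r·a ∈ I? Yes

Yes, I is an ideal of ℤ_32


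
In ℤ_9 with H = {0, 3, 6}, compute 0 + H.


0 + H = {0 + h (mod 9) : h ∈ H}
0+0=0, 0+3=3, 0+6=6

0 + H = {0, 3, 6}


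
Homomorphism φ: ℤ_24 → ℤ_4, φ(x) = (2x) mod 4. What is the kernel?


Kernel = preimage of identity
ker(φ) = {x ∈ ℤ_24 : 2x ≡ 0 (mod 4)}. Since 4 | 24, φ is well-defined. The kernel is the cyclic subgroup ⟨2⟩ of ℤ_24 (order 12), i.e. {0, 2, 4, 6, 8, 10, 12, 14, 16, 18, 20, 22}

ker(φ) = {0, 2, 4, 6, 8, 10, 12, 14, 16, 18, 20, 22}


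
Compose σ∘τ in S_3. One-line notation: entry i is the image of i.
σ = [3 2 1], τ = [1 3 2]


σ∘τ: apply τ first, then σ
1 →τ 1 →σ 3
2 →τ 3 →σ 1
3 →τ 2 →σ 2

σ∘τ = [3 1 2]


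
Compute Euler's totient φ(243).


Factor n: 243 = 3^5
φ(n) = n · ∏(1 - 1/p) over distinct primes p | n
φ(243) = 243 · (1 - 1/3) = 162

φ(243) = 162


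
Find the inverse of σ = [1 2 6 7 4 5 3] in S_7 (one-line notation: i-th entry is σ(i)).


To find σ⁻¹, swap domain and range:
σ(1) = 1 → σ⁻¹(1) = 1
σ(2) = 2 → σ⁻¹(2) = 2
σ(3) = 6 → σ⁻¹(6) = 3
σ(4) = 7 → σ⁻¹(7) = 4
σ(5) = 4 → σ⁻¹(4) = 5
σ(6) = 5 → σ⁻¹(5) = 6
σ(7) = 3 → σ⁻¹(3) = 7

σ⁻¹ = [1 2 7 5 6 3 4]


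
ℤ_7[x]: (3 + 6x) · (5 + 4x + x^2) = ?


Expand and collect like terms; reduce coefficients mod 7:
x^0: 3·5 = 15 ≡ 1 (mod 7)
x^1: 3·4 + 6·5 = 42 ≡ 0 (mod 7)
x^2: 3·1 + 6·4 = 27 ≡ 6 (mod 7)
x^3: 6·1 = 6 ≡ 6 (mod 7)
Result: 1 + 6x^2 + 6x^3

f · g = 1 + 6x^2 + 6x^3


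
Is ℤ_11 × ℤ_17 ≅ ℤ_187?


Comparing ℤ_11 × ℤ_17 and ℤ_187:
gcd(11,17) = 1, so ℤ_11 × ℤ_17 ≅ ℤ_187 (CRT)

Yes, ℤ_11 × ℤ_17 ≅ ℤ_187


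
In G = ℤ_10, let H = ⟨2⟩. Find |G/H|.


|⟨2⟩| = n / gcd(2, 10) = 10 / 2 = 5
H is normal (ℤ_10 is abelian).
|G/H| = |G| / |H| = 10 / 5 = 2

|G/H| = 2


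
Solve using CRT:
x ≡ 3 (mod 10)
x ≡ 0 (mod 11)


m₁ = 10, m₂ = 11, gcd = 1, so CRT applies. M = m₁·m₂ = 110
Let M₁ = M/m₁ = 11, M₂ = M/m₂ = 10
Find y₁ ≡ M₁⁻¹ (mod m₁): 11⁻¹ ≡ 1 (mod 10)
Find y₂ ≡ M₂⁻¹ (mod m₂): 10⁻¹ ≡ 10 (mod 11)
x = a₁·M₁·y₁ + a₂·M₂·y₂ = 3·11·1 + 0·10·10 = 33
Reduce mod 110: x ≡ 33
Check: 33 mod 10 = 3 ✓, 33 mod 11 = 0 ✓

x ≡ 33 (mod 110)


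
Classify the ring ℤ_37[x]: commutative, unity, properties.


ℤ_37 is a field (n prime), so ℤ_37[x] is a commutative integral domain with unity
Commutative: Yes
Integral domain: Yes
Has unity: Yes

ℤ_37[x]: Commutative=Yes, Unity=Yes


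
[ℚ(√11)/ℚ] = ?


√11 has minimal polynomial x² - 11 (irreducible over ℚ since 11 is squarefree)

[ℚ(√11)/ℚ] = 2


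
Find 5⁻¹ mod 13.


Use the extended Euclidean algorithm to write 1 = 5·s + 13·t; then s mod 13 is the inverse.
Euclidean algorithm:
  5 = 0·13 + 5
  13 = 2·5 + 3
  5 = 1·3 + 2
  3 = 1·2 + 1
  2 = 2·1 + 0
gcd(5,13) = 1
Back-substitution gives: 5·(-5) + 13·(2) = 1
So 5⁻¹ ≡ -5 ≡ 8 (mod 13)
Check: 5 × 8 = 40 ≡ 1 (mod 13) ✓

5⁻¹ ≡ 8 (mod 13)


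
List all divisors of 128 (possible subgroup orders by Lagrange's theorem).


Lagrange's theorem: |H| divides |G|
|G| = 128
Divisors of 128: 1, 2, 4, 8, 16, 32, 64, 128

Possible subgroup orders: {1, 2, 4, 8, 16, 32, 64, 128}


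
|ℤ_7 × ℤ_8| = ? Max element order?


|ℤ_7 × ℤ_8| = 7 × 8 = 56
Max element order = lcm(7,8) = 56
Cyclic? Yes (gcd=1)

|ℤ_7×ℤ_8| = 56, max element order = 56


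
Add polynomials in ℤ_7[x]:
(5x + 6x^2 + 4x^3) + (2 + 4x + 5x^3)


Add coefficients mod 7:
x^0: 0 + 2 = 2 (mod 7)
x^1: 5 + 4 = 2 (mod 7)
x^2: 6 + 0 = 6 (mod 7)
x^3: 4 + 5 = 2 (mod 7)
Result: 2 + 2x + 6x^2 + 2x^3

f + g = 2 + 2x + 6x^2 + 2x^3


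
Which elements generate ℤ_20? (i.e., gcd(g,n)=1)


g generates ℤ_n iff gcd(g,n) = 1
Prime factors of 20: 2, 5
Generators are g ∈ {1,...,19} not divisible by any of these primes.
Generators: {1, 3, 7, 9, 11, 13, 17, 19}
Number of generators = φ(20) = 8

Generators of ℤ_20 = {1, 3, 7, 9, 11, 13, 17, 19}


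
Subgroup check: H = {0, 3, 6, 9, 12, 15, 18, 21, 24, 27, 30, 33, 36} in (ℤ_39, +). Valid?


Subgroup test for H = {0, 3, 6, 9, 12, 15, 18, 21, 24, 27, 30, 33, 36} in (ℤ_39, +):
(1) 0 ∈ H? Yes
(2) Closure: for all a,b ∈ H, (a+b) mod 39 ∈ H? Yes
(3) Inverses: for all a ∈ H, -a mod 39 ∈ H? Yes

Yes, H is a subgroup of ℤ_39


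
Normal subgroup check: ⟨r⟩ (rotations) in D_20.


H = ⟨r⟩ (rotations) in D_20
The rotation subgroup ⟨r⟩ has index 2 in D_20, so it is normal

Yes, normal subgroup


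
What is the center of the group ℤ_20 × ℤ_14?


Z(G) = {g ∈ G | gx = xg for all x ∈ G}
Direct product of abelian groups is abelian, so Z(G) = G

Z(ℤ_20 × ℤ_14) = ℤ_20 × ℤ_14


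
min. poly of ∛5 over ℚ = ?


∛5 satisfies x³ - 5 = 0, irreducible over ℚ (no rational root; 5 is not a perfect cube)

Minimal polynomial: x³ - 5


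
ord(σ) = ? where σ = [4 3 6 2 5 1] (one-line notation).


Cycle decomposition: (1 4 2 3 6)
Cycle lengths: 5
Order = lcm(5) = 5

ord(σ) = 5


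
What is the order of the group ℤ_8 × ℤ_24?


|A × B| = |A| · |B|
|ℤ_8 × ℤ_24| = 8 × 24 = 192

|ℤ_8 × ℤ_24| = 192


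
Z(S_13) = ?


Z(G) = {g ∈ G | gx = xg for all x ∈ G}
S_n is non-abelian for n ≥ 3; Z(S_13) is trivial

Z(S_13) = {e}


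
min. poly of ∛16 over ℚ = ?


∛16 satisfies x³ - 16 = 0, irreducible over ℚ (no rational root; 16 is not a perfect cube)

Minimal polynomial: x³ - 16


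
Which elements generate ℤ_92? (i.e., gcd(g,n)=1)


g generates ℤ_n iff gcd(g,n) = 1
Prime factors of 92: 2, 23
Generators are g ∈ {1,...,91} not divisible by any of these primes.
Generators: {1, 3, 5, 7, 9, 11, 13, 15, 17, 19, 21, 25, 27, 29, 31, 33, 35, 37, 39, 41, 43, 45, 47, 49, 51, 53, 55, 57, 59, 61, 63, 65, 67, 71, 73, 75, 77, 79, 81, 83, 85, 87, 89, 91}
Number of generators = φ(92) = 44

Generators of ℤ_92 = {1, 3, 5, 7, 9, 11, 13, 15, 17, 19, 21, 25, 27, 29, 31, 33, 35, 37, 39, 41, 43, 45, 47, 49, 51, 53, 55, 57, 59, 61, 63, 65, 67, 71, 73, 75, 77, 79, 81, 83, 85, 87, 89, 91}


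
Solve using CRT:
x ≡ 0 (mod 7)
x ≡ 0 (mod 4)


m₁ = 7, m₂ = 4, gcd = 1, so CRT applies. M = m₁·m₂ = 28
Let M₁ = M/m₁ = 4, M₂ = M/m₂ = 7
Find y₁ ≡ M₁⁻¹ (mod m₁): 4⁻¹ ≡ 2 (mod 7)
Find y₂ ≡ M₂⁻¹ (mod m₂): 7⁻¹ ≡ 3 (mod 4)
x = a₁·M₁·y₁ + a₂·M₂·y₂ = 0·4·2 + 0·7·3 = 0
Reduce mod 28: x ≡ 0
Check: 0 mod 7 = 0 ✓, 0 mod 4 = 0 ✓

x ≡ 0 (mod 28)


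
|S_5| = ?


|S_n| = n! (number of permutations of n symbols)
|S_5| = 5! = 120

|S_5| = 120


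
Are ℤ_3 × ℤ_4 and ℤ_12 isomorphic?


Comparing ℤ_3 × ℤ_4 and ℤ_12:
gcd(3,4) = 1, so ℤ_3 × ℤ_4 ≅ ℤ_12 (CRT)

Yes, ℤ_3 × ℤ_4 ≅ ℤ_12


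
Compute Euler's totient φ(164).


Factor n: 164 = 2^2 × 41
φ(n) = n · ∏(1 - 1/p) over distinct primes p | n
φ(164) = 164 · (1 - 1/2) · (1 - 1/41) = 80

φ(164) = 80


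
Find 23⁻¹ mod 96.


Use the extended Euclidean algorithm to write 1 = 23·s + 96·t; then s mod 96 is the inverse.
Euclidean algorithm:
  23 = 0·96 + 23
  96 = 4·23 + 4
  23 = 5·4 + 3
  4 = 1·3 + 1
  3 = 3·1 + 0
gcd(23,96) = 1
Back-substitution gives: 23·(-25) + 96·(6) = 1
So 23⁻¹ ≡ -25 ≡ 71 (mod 96)
Check: 23 × 71 = 1633 ≡ 1 (mod 96) ✓

23⁻¹ ≡ 71 (mod 96)


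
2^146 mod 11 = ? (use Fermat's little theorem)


Fermat's little theorem: if p is prime and gcd(a,p)=1, then a^(p-1) ≡ 1 (mod p)
p = 11 is prime, gcd(2,11) = 1
Reduce exponent: 146 mod 10 = 6
So 2^146 ≡ 2^6 (mod 11)
2^6 mod 11 = 9

2^146 ≡ 9 (mod 11)


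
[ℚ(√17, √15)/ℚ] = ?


[ℚ(√17,√15):ℚ] = [ℚ(√17,√15):ℚ(√17)]·[ℚ(√17):ℚ] = 2·2 = 4

[ℚ(√17, √15)/ℚ] = 4


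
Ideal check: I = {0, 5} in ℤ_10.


Check ideal conditions for I = {0, 5} in ℤ_10:
(1) I is an additive subgroup? Yes
(2) For r ∈ ℤ_10 and a ∈ I: r·a ∈ I? Yes

Yes, I is an ideal of ℤ_10


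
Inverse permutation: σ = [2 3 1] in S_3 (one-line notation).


To find σ⁻¹, swap domain and range:
σ(1) = 2 → σ⁻¹(2) = 1
σ(2) = 3 → σ⁻¹(3) = 2
σ(3) = 1 → σ⁻¹(1) = 3

σ⁻¹ = [3 1 2]


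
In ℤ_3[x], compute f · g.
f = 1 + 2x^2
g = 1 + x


Expand and collect like terms; reduce coefficients mod 3:
x^0: 1·1 = 1 ≡ 1 (mod 3)
x^1: 1·1 + 0·1 = 1 ≡ 1 (mod 3)
x^2: 0·1 + 2·1 = 2 ≡ 2 (mod 3)
x^3: 2·1 = 2 ≡ 2 (mod 3)
Result: 1 + x + 2x^2 + 2x^3

f · g = 1 + x + 2x^2 + 2x^3


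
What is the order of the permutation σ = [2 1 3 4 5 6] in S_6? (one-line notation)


Cycle decomposition: (1 2)
Cycle lengths: 2
Order = lcm(2) = 2

ord(σ) = 2


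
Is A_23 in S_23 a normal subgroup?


H = A_23 in S_23
A_23 has index 2 in S_23, and every subgroup of index 2 is normal

Yes, normal subgroup


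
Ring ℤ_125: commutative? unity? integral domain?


ℤ_125 is a commutative ring with unity 1; 125 = 5×25 is composite, so 5·25 ≡ 0 gives zero divisors (not an integral domain)
Commutative: Yes
Integral domain: No
Has unity: Yes

ℤ_125: Commutative=Yes, Unity=Yes


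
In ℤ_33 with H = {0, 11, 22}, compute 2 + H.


2 + H = {2 + h (mod 33) : h ∈ H}
2+0=2, 2+11=13, 2+22=24

2 + H = {2, 13, 24}


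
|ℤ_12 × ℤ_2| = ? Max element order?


|ℤ_12 × ℤ_2| = 12 × 2 = 24
Max element order = lcm(12,2) = 12
Cyclic? No (gcd=2)

|ℤ_12×ℤ_2| = 24, max element order = 12


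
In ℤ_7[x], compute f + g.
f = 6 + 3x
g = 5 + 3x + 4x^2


Add coefficients mod 7:
x^0: 6 + 5 = 4 (mod 7)
x^1: 3 + 3 = 6 (mod 7)
x^2: 0 + 4 = 4 (mod 7)
Result: 4 + 6x + 4x^2

f + g = 4 + 6x + 4x^2


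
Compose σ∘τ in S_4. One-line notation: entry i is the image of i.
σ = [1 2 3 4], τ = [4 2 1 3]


σ∘τ: apply τ first, then σ
1 →τ 4 →σ 4
2 →τ 2 →σ 2
3 →τ 1 →σ 1
4 →τ 3 →σ 3

σ∘τ = [4 2 1 3]


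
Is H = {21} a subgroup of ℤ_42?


Subgroup test for H = {21} in (ℤ_42, +):
(1) 0 ∈ H? No
(2) Closure: for all a,b ∈ H, (a+b) mod 42 ∈ H? No  [counterexample: 21 + 21 = 0 ∉ H]
(3) Inverses: for all a ∈ H, -a mod 42 ∈ H? Yes

No, H is not a subgroup of ℤ_42


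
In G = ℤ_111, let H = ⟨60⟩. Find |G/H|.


|⟨60⟩| = n / gcd(60, 111) = 111 / 3 = 37
H is normal (ℤ_111 is abelian).
|G/H| = |G| / |H| = 111 / 37 = 3

|G/H| = 3


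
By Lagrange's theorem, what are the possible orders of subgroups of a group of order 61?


Lagrange's theorem: |H| divides |G|
|G| = 61
Divisors of 61: 1, 61

Possible subgroup orders: {1, 61}


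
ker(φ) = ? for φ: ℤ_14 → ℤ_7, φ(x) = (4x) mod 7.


Kernel = preimage of identity
ker(φ) = {x ∈ ℤ_14 : 4x ≡ 0 (mod 7)}. Since 7 | 14, φ is well-defined. The kernel is the cyclic subgroup ⟨7⟩ of ℤ_14 (order 2), i.e. {0, 7}

ker(φ) = {0, 7}


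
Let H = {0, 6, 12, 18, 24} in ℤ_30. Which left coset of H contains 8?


8 + H = {8 + h (mod 30) : h ∈ H}
8+0=8, 8+6=14, 8+12=20, 8+18=26, 8+24=2
8 + H = {2, 8, 14, 20, 26} = 2 + H

8 + H = {2, 8, 14, 20, 26}


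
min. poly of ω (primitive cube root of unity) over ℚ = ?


ω satisfies x² + x + 1 = 0 (the cyclotomic polynomial Φ₃)

Minimal polynomial: x² + x + 1


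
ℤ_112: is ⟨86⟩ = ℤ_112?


g generates ℤ_n iff gcd(g, n) = 1
gcd(86, 112) = 2
Since gcd = 2 ≠ 1, ⟨86⟩ has order 56 < 112, so 86 is not a generator.

No, 86 does not generate ℤ_112


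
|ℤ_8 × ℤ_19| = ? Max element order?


|ℤ_8 × ℤ_19| = 8 × 19 = 152
Max element order = lcm(8,19) = 152
Cyclic? Yes (gcd=1)

|ℤ_8×ℤ_19| = 152, max element order = 152


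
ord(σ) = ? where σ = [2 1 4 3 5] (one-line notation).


Cycle decomposition: (1 2) (3 4)
Cycle lengths: 2, 2
Order = lcm(2, 2) = 2

ord(σ) = 2


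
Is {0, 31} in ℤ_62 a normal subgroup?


H = {0, 31} in ℤ_62
ℤ_62 is abelian; every subgroup of an abelian group is normal

Yes, normal subgroup


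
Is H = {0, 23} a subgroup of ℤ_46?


Subgroup test for H = {0, 23} in (ℤ_46, +):
(1) 0 ∈ H? Yes
(2) Closure: for all a,b ∈ H, (a+b) mod 46 ∈ H? Yes
(3) Inverses: for all a ∈ H, -a mod 46 ∈ H? Yes

Yes, H is a subgroup of ℤ_46


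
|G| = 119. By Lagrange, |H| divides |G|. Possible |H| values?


Lagrange's theorem: |H| divides |G|
|G| = 119
Divisors of 119: 1, 7, 17, 119

Possible subgroup orders: {1, 7, 17, 119}


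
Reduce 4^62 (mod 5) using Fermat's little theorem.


Fermat's little theorem: if p is prime and gcd(a,p)=1, then a^(p-1) ≡ 1 (mod p)
p = 5 is prime, gcd(4,5) = 1
Reduce exponent: 62 mod 4 = 2
So 4^62 ≡ 4^2 (mod 5)
4^2 mod 5 = 1

4^62 ≡ 1 (mod 5)


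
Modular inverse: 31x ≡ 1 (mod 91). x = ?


Use the extended Euclidean algorithm to write 1 = 31·s + 91·t; then s mod 91 is the inverse.
Euclidean algorithm:
  31 = 0·91 + 31
  91 = 2·31 + 29
  31 = 1·29 + 2
  29 = 14·2 + 1
  2 = 2·1 + 0
gcd(31,91) = 1
Back-substitution gives: 31·(-44) + 91·(15) = 1
So 31⁻¹ ≡ -44 ≡ 47 (mod 91)
Check: 31 × 47 = 1457 ≡ 1 (mod 91) ✓

31⁻¹ ≡ 47 (mod 91)


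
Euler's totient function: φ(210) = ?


Factor n: 210 = 2 × 3 × 5 × 7
φ(n) = n · ∏(1 - 1/p) over distinct primes p | n
φ(210) = 210 · (1 - 1/2) · (1 - 1/3) · (1 - 1/5) · (1 - 1/7) = 48

φ(210) = 48


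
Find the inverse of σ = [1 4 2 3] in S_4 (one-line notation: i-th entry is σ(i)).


To find σ⁻¹, swap domain and range:
σ(1) = 1 → σ⁻¹(1) = 1
σ(2) = 4 → σ⁻¹(4) = 2
σ(3) = 2 → σ⁻¹(2) = 3
σ(4) = 3 → σ⁻¹(3) = 4

σ⁻¹ = [1 3 4 2]


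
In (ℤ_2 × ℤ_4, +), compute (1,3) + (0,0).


Operation: componentwise addition mod (2, 4)
(1,3) + (0,0) = ((a₁+b₁) mod 2, (a₂+b₂) mod 4) with a = (1,3), b = (0,0)

(1,3) + (0,0) = (1,3)


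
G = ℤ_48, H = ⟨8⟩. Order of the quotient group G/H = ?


|⟨8⟩| = n / gcd(8, 48) = 48 / 8 = 6
H is normal (ℤ_48 is abelian).
|G/H| = |G| / |H| = 48 / 6 = 8

|G/H| = 8


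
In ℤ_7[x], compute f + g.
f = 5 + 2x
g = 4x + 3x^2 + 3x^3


Add coefficients mod 7:
x^0: 5 + 0 = 5 (mod 7)
x^1: 2 + 4 = 6 (mod 7)
x^2: 0 + 3 = 3 (mod 7)
x^3: 0 + 3 = 3 (mod 7)
Result: 5 + 6x + 3x^2 + 3x^3

f + g = 5 + 6x + 3x^2 + 3x^3


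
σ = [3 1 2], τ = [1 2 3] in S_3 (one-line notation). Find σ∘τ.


σ∘τ: apply τ first, then σ
1 →τ 1 →σ 3
2 →τ 2 →σ 1
3 →τ 3 →σ 2

σ∘τ = [3 1 2]


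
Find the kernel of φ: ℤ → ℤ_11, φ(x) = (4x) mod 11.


Kernel = preimage of identity
ker(φ) = {x ∈ ℤ : 4x ≡ 0 (mod 11)}. gcd(4,11) = 1, so 4x ≡ 0 (mod 11) ⟺ x ≡ 0 (mod 11/1 = 11). Hence ker(φ) = 11ℤ

ker(φ) = 11ℤ


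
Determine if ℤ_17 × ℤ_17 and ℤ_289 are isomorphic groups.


Comparing ℤ_17 × ℤ_17 and ℤ_289:
gcd(17,17) = 17 ≠ 1. Max element order in ℤ_17×ℤ_17 is lcm(17,17) = 17 < 289, so it has no element of order 289

No, ℤ_17 × ℤ_17 ≇ ℤ_289


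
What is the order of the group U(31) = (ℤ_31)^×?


U(n) is the group of units mod n; |U(n)| = φ(n)
|U(31)| = φ(31) = 30

|U(31) = (ℤ_31)^×| = 30


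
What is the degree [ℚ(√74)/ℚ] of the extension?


√74 has minimal polynomial x² - 74 (irreducible over ℚ since 74 is squarefree)

[ℚ(√74)/ℚ] = 2


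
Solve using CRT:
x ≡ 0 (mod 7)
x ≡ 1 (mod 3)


m₁ = 7, m₂ = 3, gcd = 1, so CRT applies. M = m₁·m₂ = 21
Let M₁ = M/m₁ = 3, M₂ = M/m₂ = 7
Find y₁ ≡ M₁⁻¹ (mod m₁): 3⁻¹ ≡ 5 (mod 7)
Find y₂ ≡ M₂⁻¹ (mod m₂): 7⁻¹ ≡ 1 (mod 3)
x = a₁·M₁·y₁ + a₂·M₂·y₂ = 0·3·5 + 1·7·1 = 7
Reduce mod 21: x ≡ 7
Check: 7 mod 7 = 0 ✓, 7 mod 3 = 1 ✓

x ≡ 7 (mod 21)


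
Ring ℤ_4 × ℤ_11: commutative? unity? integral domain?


Direct product ring; commutative with unity (1,1); but (1,0)·(0,1) = (0,0) gives zero divisors, so not an integral domain
Commutative: Yes
Integral domain: No
Has unity: Yes

ℤ_4 × ℤ_11: Commutative=Yes, Unity=Yes


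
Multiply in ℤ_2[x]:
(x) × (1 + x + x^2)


Expand and collect like terms; reduce coefficients mod 2:
x^0: 0·1 = 0 ≡ 0 (mod 2)
x^1: 0·1 + 1·1 = 1 ≡ 1 (mod 2)
x^2: 0·1 + 1·1 = 1 ≡ 1 (mod 2)
x^3: 1·1 = 1 ≡ 1 (mod 2)
Result: x + x^2 + x^3

f · g = x + x^2 + x^3


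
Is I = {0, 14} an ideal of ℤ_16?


Check ideal conditions for I = {0, 14} in ℤ_16:
(1) I is an additive subgroup? No
(2) For r ∈ ℤ_16 and a ∈ I: r·a ∈ I? No  [counterexample: r=2, a=14, r·a mod 16 = 12 ∉ I]

No, I is not an ideal of ℤ_16


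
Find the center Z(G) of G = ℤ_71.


Z(G) = {g ∈ G | gx = xg for all x ∈ G}
ℤ_71 is abelian, so Z(G) = G

Z(ℤ_71) = ℤ_71


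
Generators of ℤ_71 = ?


g generates ℤ_n iff gcd(g,n) = 1
Prime factors of 71: 71
Generators are g ∈ {1,...,70} not divisible by any of these primes.
Generators: {1, 2, 3, 4, 5, 6, 7, 8, 9, 10, 11, 12, 13, 14, 15, 16, 17, 18, 19, 20, 21, 22, 23, 24, 25, 26, 27, 28, 29, 30, 31, 32, 33, 34, 35, 36, 37, 38, 39, 40, 41, 42, 43, 44, 45, 46, 47, 48, 49, 50, 51, 52, 53, 54, 55, 56, 57, 58, 59, 60, 61, 62, 63, 64, 65, 66, 67, 68, 69, 70}
Number of generators = φ(71) = 70

Generators of ℤ_71 = {1, 2, 3, 4, 5, 6, 7, 8, 9, 10, 11, 12, 13, 14, 15, 16, 17, 18, 19, 20, 21, 22, 23, 24, 25, 26, 27, 28, 29, 30, 31, 32, 33, 34, 35, 36, 37, 38, 39, 40, 41, 42, 43, 44, 45, 46, 47, 48, 49, 50, 51, 52, 53, 54, 55, 56, 57, 58, 59, 60, 61, 62, 63, 64, 65, 66, 67, 68, 69, 70}


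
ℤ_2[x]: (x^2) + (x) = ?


Add coefficients mod 2:
x^0: 0 + 0 = 0 (mod 2)
x^1: 0 + 1 = 1 (mod 2)
x^2: 1 + 0 = 1 (mod 2)
Result: x + x^2

f + g = x + x^2


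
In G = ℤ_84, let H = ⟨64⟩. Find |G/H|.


|⟨64⟩| = n / gcd(64, 84) = 84 / 4 = 21
H is normal (ℤ_84 is abelian).
|G/H| = |G| / |H| = 84 / 21 = 4

|G/H| = 4


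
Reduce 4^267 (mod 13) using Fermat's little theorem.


Fermat's little theorem: if p is prime and gcd(a,p)=1, then a^(p-1) ≡ 1 (mod p)
p = 13 is prime, gcd(4,13) = 1
Reduce exponent: 267 mod 12 = 3
So 4^267 ≡ 4^3 (mod 13)
4^3 mod 13 = 12

4^267 ≡ 12 (mod 13)


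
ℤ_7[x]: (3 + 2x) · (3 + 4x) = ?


Expand and collect like terms; reduce coefficients mod 7:
x^0: 3·3 = 9 ≡ 2 (mod 7)
x^1: 3·4 + 2·3 = 18 ≡ 4 (mod 7)
x^2: 2·4 = 8 ≡ 1 (mod 7)
Result: 2 + 4x + x^2

f · g = 2 + 4x + x^2
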